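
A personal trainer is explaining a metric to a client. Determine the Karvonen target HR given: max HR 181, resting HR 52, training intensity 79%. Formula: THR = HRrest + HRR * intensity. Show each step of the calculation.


HRR = HRmax - HRrest = 181 - 52 = 129
THR = 52 + 129 * 0.79
= 153.91 bpm

153.91 bpm


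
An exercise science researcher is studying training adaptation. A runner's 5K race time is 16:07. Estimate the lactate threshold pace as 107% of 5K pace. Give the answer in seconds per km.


Total race time = 16*60 + 7 = 967 seconds
5K pace = 967 / 5 = 193.4 sec/km
LT pace = 193.4 * 1.07 = 206.94 sec/km

206.94 s/km


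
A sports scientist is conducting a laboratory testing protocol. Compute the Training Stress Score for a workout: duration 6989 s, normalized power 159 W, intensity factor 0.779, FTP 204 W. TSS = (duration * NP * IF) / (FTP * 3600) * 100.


Product = 6989 * 159 * 0.779 = 865664.529
Base = 204 * 3600 = 734400
TSS = 865664.529 / 734400 * 100 = 117.87

117.87 TSS


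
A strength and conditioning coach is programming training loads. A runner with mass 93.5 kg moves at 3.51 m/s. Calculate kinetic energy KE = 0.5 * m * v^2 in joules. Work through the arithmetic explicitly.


v^2 = 3.51^2 = 12.3201
KE = 0.5 * 93.5 * 12.3201
= 575.96 J

575.96 J


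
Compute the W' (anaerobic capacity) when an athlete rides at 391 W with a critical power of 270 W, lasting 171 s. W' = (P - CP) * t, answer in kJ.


Above-CP power = 121 W
Duration = 171 s
W' = 121 * 171 = 20691 J
Convert: 20691 / 1000 = 20.691 kJ

20.691 kJ


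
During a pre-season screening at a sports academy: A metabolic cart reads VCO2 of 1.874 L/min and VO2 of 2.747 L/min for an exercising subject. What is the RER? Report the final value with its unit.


RER = VCO2 / VO2 = 1.874 / 2.747 = 0.6822

0.6822


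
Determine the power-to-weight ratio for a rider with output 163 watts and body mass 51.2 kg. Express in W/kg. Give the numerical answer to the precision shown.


P/W = 163 / 51.2 = 3.184 W/kg

3.184 W/kg


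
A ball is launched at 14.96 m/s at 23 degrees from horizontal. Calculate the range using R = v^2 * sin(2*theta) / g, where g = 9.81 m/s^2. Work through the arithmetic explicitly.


sin(2 * 23) = sin(46) = 0.71934
v^2 = 14.96^2 = 223.8016
R = 223.8016 * 0.71934 / 9.81
= 16.411 m

16.411 m


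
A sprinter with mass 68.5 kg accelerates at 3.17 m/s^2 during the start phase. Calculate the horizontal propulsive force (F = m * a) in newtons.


F = m * a
= 68.5 * 3.17
= 217.15 N

217.15 N


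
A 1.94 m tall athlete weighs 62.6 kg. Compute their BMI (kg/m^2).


height^2 = 3.7636 m^2
BMI = 62.6 / 3.7636 = 16.63 kg/m^2

16.63 kg/m^2


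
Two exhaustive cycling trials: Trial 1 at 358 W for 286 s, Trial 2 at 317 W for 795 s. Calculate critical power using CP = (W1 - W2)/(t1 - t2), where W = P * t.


W1 = 358 * 286 = 102388 J
W2 = 317 * 795 = 252015 J
CP = (102388 - 252015) / (286 - 795)
= -149627 / -509
= 293.96 W

293.96 W


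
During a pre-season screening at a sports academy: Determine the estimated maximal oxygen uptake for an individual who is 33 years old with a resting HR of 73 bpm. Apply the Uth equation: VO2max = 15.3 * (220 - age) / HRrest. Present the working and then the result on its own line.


HRmax = 220 - 33 = 187
VO2max = 15.3 * (187 / 73)
= 15.3 * 2.5616
= 39.19 mL/kg/min

39.19 mL/kg/min


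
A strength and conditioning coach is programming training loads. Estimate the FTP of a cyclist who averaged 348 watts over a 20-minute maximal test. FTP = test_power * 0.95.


FTP = 348 * 0.95 = 330.6 W

330.6 W


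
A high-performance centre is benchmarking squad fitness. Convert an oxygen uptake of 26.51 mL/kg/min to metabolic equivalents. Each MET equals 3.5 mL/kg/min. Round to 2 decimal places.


One MET = 3.5 mL/kg/min
Number of METs = 26.51 / 3.5
= 7.57 METs

7.57 METs


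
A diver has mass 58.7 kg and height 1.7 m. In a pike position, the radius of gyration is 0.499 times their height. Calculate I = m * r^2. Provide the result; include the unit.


r = 0.499 * 1.7 = 0.8483 m
I = m * r^2 = 58.7 * 0.719613 = 42.241 kg*m^2

42.241 kg*m^2


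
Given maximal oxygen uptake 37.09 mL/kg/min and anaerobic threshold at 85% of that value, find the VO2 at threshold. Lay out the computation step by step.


Percentage as decimal = 0.85
VO2 at AT = 37.09 * 0.85 = 31.53 mL/kg/min

31.53 mL/kg/min


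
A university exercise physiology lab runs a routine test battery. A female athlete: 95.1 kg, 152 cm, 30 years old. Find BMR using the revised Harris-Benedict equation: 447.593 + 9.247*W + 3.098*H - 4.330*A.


Intercept = 447.593
Weight contribution = 9.247 * 95.1 = 879.3897
Height contribution = 3.098 * 152 = 470.896
Age contribution = 4.33 * 30 = 129.9
BMR = 447.593 + 879.3897 + 470.896 - 129.9
= 1667.98 kcal/day

1667.98 kcal/day


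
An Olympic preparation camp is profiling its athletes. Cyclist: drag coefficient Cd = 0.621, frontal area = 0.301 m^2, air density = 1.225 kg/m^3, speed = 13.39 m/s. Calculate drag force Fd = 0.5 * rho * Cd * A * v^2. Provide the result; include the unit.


v^2 = 13.39^2 = 179.2921
Fd = 0.5 * 1.225 * 0.621 * 0.301 * 179.2921
= 20.527 N

20.527 N


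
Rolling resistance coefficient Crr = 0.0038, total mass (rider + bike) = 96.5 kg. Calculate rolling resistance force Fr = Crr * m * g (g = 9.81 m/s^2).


Fr = Crr * m * g
= 0.0038 * 96.5 * 9.81
= 3.597 N

3.597 N


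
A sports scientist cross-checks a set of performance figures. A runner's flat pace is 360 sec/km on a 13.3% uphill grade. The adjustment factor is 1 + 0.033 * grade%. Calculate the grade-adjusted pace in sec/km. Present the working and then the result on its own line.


Factor = 1 + 0.033 * 13.3 = 1.4389
Adjusted pace = 360 * 1.4389
= 518.0 sec/km

518.0 s/km


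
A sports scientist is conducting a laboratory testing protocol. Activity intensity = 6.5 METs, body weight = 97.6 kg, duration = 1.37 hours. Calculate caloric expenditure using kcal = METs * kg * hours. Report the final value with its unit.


kcal = 6.5 * 97.6 * 1.37
= 634.4 * 1.37
= 869.13 kcal

869.13 kcal


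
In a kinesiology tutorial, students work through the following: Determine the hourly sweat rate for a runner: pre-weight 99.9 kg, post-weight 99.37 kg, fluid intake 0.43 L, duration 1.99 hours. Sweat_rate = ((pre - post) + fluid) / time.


Mass lost = 99.9 - 99.37 = 0.53 kg
Add fluid consumed: 0.53 + 0.43 = 0.96 L total sweat
Sweat rate = 0.96 / 1.99 = 0.482 L/h

0.482 L/h


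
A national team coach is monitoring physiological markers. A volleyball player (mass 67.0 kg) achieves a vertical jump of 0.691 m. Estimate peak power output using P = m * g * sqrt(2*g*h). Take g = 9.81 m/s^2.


2 * g * h = 2 * 9.81 * 0.691 = 13.55742
sqrt(13.55742) = 3.68204 m/s
P = 67.0 * 9.81 * 3.68204 = 2420.09 W

2420.09 W


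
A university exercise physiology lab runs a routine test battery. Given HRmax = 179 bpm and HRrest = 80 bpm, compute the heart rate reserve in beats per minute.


Heart rate reserve = maximum HR minus resting HR
HRR = 179 - 80 = 99 bpm

99 bpm


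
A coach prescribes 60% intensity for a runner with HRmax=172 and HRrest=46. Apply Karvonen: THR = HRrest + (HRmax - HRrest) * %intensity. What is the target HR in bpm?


Heart rate reserve = 172 - 46 = 126
Intensity fraction = 60 / 100 = 0.6
THR = 46 + 126 * 0.6 = 121.6 bpm

121.6 bpm


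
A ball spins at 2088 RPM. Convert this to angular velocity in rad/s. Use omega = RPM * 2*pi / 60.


omega = 2088 * 2 * pi / 60
= 2088 * 6.28318531 / 60
= 13119.291 / 60
= 218.655 rad/s

218.655 rad/s


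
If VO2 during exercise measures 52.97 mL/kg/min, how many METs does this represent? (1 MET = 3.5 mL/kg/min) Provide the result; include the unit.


METs = VO2 / 3.5 = 52.97 / 3.5 = 15.13

15.13 METs


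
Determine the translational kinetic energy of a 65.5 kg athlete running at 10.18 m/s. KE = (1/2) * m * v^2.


KE = 0.5 * m * v^2
= 0.5 * 65.5 * 10.18^2
= 0.5 * 65.5 * 103.6324
= 3393.96 J

3393.96 J


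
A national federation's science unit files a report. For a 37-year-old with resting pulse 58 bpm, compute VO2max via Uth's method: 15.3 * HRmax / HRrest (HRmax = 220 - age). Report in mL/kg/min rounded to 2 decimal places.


Step 1: HRmax = 220 - 37 = 183 bpm
Step 2: Ratio = 183 / 58 = 3.1552
Step 3: VO2max = 15.3 * 3.1552 = 48.27 mL/kg/min

48.27 mL/kg/min


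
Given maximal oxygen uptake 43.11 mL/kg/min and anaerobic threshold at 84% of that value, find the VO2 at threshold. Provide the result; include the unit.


Percentage as decimal = 0.84
VO2 at AT = 43.11 * 0.84 = 36.21 mL/kg/min

36.21 mL/kg/min


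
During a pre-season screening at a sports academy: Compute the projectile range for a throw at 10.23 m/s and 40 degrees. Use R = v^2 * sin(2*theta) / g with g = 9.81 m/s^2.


Two times the angle = 80 degrees
sin(80) = 0.984808
R = 104.6529 * 0.984808 / 9.81 = 10.506 m

10.506 m


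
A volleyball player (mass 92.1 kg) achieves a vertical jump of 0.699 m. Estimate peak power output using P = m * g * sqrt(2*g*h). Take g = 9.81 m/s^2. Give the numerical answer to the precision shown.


2 * g * h = 2 * 9.81 * 0.699 = 13.71438
sqrt(13.71438) = 3.703293 m/s
P = 92.1 * 9.81 * 3.703293 = 3345.93 W

3345.93 W


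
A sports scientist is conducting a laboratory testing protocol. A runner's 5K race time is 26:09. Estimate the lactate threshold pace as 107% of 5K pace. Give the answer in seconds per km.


Total race time = 26*60 + 9 = 1569 seconds
5K pace = 1569 / 5 = 313.8 sec/km
LT pace = 313.8 * 1.07 = 335.77 sec/km

335.77 s/km


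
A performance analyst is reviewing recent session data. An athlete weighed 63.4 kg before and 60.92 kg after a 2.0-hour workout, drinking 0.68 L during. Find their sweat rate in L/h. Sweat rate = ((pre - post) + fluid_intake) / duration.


Body mass change = 2.48 kg
Total sweat loss = 2.48 + 0.68 = 3.16 L
Rate = 3.16 / 2.0 = 1.58 L/h

1.58 L/h


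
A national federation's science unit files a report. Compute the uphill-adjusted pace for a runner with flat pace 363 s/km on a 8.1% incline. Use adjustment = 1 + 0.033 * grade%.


Adjustment factor = 1 + 0.033 * 8.1 = 1.2673
Grade-adjusted pace = 363 * 1.2673 = 460.03 s/km

460.03 s/km


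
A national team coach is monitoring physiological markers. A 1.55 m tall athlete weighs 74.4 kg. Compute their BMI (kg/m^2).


height^2 = 2.4025 m^2
BMI = 74.4 / 2.4025 = 30.97 kg/m^2

30.97 kg/m^2


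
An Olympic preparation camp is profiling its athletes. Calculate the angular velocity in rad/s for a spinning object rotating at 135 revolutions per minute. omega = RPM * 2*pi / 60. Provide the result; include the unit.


omega = RPM * 2*pi / 60
= 135 * 6.28318531 / 60
= 14.137 rad/s

14.137 rad/s


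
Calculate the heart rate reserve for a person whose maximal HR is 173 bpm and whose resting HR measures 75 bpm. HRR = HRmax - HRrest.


HRmax = 173 bpm
HRrest = 75 bpm
HRR = 173 - 75 = 98 bpm

98 bpm


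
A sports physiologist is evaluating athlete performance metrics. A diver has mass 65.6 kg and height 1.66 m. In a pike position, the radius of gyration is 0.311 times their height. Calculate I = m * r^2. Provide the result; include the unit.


r = 0.311 * 1.66 = 0.51626 m
I = m * r^2 = 65.6 * 0.266524 = 17.484 kg*m^2

17.484 kg*m^2


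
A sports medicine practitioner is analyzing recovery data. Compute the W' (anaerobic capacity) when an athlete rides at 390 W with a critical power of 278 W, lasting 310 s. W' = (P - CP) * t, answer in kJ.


Above-CP power = 112 W
Duration = 310 s
W' = 112 * 310 = 34720 J
Convert: 34720 / 1000 = 34.72 kJ

34.72 kJ


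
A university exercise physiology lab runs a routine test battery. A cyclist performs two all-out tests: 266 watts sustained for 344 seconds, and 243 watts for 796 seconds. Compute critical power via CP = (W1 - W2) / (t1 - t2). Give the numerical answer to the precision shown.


W1 = P1 * t1 = 266 * 344 = 91504 J
W2 = P2 * t2 = 243 * 796 = 193428 J
CP = (91504 - 193428) / (344 - 796)
= 225.5 W

225.5 W


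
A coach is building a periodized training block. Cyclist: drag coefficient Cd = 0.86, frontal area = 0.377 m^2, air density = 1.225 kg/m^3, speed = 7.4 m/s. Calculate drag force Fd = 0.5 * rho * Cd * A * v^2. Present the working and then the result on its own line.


v^2 = 7.4^2 = 54.76
Fd = 0.5 * 1.225 * 0.86 * 0.377 * 54.76
= 10.875 N

10.875 N


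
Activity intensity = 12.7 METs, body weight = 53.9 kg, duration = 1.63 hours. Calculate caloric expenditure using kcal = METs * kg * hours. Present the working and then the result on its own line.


kcal = 12.7 * 53.9 * 1.63
= 684.53 * 1.63
= 1115.78 kcal

1115.78 kcal


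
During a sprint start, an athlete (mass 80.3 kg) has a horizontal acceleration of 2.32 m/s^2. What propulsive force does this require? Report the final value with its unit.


Propulsive force = mass * acceleration
= 80.3 kg * 2.32 m/s^2
= 186.3 N

186.3 N


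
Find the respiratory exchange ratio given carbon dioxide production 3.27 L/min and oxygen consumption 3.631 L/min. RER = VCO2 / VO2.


VCO2 = 3.27 L/min
VO2 = 3.631 L/min
RER = 3.27 / 3.631 = 0.9006

0.9006


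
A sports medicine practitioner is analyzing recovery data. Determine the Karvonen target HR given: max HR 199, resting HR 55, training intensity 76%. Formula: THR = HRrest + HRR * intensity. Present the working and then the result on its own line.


HRR = HRmax - HRrest = 199 - 55 = 144
THR = 55 + 144 * 0.76
= 164.44 bpm

164.44 bpm


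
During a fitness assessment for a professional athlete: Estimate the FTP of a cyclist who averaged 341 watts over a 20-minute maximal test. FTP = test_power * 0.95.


FTP = 341 * 0.95 = 323.95 W

323.95 W


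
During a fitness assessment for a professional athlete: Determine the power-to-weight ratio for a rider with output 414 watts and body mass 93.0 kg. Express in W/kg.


P/W = 414 / 93.0 = 4.452 W/kg

4.452 W/kg


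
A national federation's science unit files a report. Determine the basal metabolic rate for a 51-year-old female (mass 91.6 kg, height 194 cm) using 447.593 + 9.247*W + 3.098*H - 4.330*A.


BMR = 447.593 + 9.247*91.6 + 3.098*194 - 4.330*51
= 1674.8 kcal/day

1674.8 kcal/day


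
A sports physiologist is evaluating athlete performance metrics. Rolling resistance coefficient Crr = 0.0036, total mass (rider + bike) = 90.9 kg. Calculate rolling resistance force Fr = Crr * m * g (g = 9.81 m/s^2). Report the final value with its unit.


Fr = Crr * m * g
= 0.0036 * 90.9 * 9.81
= 3.21 N

3.21 N


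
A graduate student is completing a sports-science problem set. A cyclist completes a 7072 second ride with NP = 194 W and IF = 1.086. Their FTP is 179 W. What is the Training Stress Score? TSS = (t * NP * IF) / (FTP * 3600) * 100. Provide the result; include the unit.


t * NP * IF = 7072 * 194 * 1.086 = 1489957.248
FTP * 3600 = 644400
TSS = (1489957.248 / 644400) * 100 = 231.22

231.22 TSS


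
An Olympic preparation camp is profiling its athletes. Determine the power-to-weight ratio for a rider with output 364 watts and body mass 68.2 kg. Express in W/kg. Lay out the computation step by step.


P/W = 364 / 68.2 = 5.337 W/kg

5.337 W/kg


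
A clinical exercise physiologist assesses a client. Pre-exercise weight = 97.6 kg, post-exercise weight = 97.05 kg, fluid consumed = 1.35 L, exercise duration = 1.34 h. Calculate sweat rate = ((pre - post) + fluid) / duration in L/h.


Weight loss = 97.6 - 97.05 = 0.55 kg (approx L)
Total sweat = 0.55 + 1.35 = 1.9 L
Sweat rate = 1.9 / 1.34 = 1.418 L/h

1.418 L/h


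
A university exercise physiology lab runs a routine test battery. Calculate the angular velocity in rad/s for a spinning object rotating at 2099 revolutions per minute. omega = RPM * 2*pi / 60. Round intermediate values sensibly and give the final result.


omega = RPM * 2*pi / 60
= 2099 * 6.28318531 / 60
= 219.807 rad/s

219.807 rad/s


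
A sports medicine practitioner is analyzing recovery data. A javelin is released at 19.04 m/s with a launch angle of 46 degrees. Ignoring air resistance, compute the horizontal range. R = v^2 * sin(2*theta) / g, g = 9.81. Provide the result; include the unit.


Launch speed squared = 362.5216
sin(2 * 46 deg) = 0.999391
Range = 362.5216 * 0.999391 / 9.81
= 36.932 m

36.932 m


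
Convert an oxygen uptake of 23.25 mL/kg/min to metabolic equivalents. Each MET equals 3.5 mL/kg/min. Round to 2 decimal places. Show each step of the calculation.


One MET = 3.5 mL/kg/min
Number of METs = 23.25 / 3.5
= 6.64 METs

6.64 METs


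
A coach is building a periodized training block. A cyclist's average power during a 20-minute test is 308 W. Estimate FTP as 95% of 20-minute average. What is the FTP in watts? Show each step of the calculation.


FTP = 20-min power * 0.95
= 308 * 0.95
= 292.6 W

292.6 W


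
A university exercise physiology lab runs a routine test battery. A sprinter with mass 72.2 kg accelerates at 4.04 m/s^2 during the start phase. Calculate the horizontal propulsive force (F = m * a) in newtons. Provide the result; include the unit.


F = m * a
= 72.2 * 4.04
= 291.69 N

291.69 N


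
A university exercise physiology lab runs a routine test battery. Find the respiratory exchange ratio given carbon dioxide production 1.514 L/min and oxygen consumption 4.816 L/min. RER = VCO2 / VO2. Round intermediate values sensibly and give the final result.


VCO2 = 1.514 L/min
VO2 = 4.816 L/min
RER = 1.514 / 4.816 = 0.3144

0.3144


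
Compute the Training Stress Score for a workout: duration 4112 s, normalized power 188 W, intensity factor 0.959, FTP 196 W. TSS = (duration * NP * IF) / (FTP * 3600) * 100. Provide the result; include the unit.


Product = 4112 * 188 * 0.959 = 741360.704
Base = 196 * 3600 = 705600
TSS = 741360.704 / 705600 * 100 = 105.07

105.07 TSS


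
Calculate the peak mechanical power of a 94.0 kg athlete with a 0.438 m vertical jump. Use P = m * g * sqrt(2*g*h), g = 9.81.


First, sqrt(2gh) = sqrt(2 * 9.81 * 0.438)
= sqrt(8.59356) = 2.931477 m/s
Power = 94.0 * 9.81 * 2.931477 = 2703.23 W

2703.23 W


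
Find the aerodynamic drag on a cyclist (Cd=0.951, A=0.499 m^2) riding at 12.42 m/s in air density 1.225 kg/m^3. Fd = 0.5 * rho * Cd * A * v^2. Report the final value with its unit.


Fd = 0.5 * 1.225 * 0.951 * 0.499 * 12.42^2
= 0.5 * 1.225 * 0.951 * 0.499 * 154.2564
= 44.836 N

44.836 N


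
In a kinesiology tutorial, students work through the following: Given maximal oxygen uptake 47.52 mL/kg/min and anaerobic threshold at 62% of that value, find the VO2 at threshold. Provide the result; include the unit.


Percentage as decimal = 0.62
VO2 at AT = 47.52 * 0.62 = 29.46 mL/kg/min

29.46 mL/kg/min


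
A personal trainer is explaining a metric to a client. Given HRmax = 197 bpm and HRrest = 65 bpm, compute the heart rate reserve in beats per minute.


Heart rate reserve = maximum HR minus resting HR
HRR = 197 - 65 = 132 bpm

132 bpm


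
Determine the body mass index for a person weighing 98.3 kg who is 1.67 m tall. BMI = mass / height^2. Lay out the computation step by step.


BMI = mass / height^2
= 98.3 / 1.67^2
= 98.3 / 2.7889
= 35.25 kg/m^2

35.25 kg/m^2


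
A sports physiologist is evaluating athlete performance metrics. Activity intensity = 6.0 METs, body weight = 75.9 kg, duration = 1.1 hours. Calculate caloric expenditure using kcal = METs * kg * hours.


kcal = 6.0 * 75.9 * 1.1
= 455.4 * 1.1
= 500.94 kcal

500.94 kcal


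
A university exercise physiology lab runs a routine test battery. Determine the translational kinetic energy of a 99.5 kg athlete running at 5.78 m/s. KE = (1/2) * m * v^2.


KE = 0.5 * m * v^2
= 0.5 * 99.5 * 5.78^2
= 0.5 * 99.5 * 33.4084
= 1662.07 J

1662.07 J


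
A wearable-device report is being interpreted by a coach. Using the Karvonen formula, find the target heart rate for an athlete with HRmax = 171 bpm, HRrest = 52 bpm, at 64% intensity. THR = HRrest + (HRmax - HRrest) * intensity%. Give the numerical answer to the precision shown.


HRR = 171 - 52 = 119
THR = 52 + 119 * 0.64
= 52 + 76.16
= 128.16 bpm

128.16 bpm


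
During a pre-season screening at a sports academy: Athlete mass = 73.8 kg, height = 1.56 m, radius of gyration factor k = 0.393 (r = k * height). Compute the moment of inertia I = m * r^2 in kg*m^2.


r = k * height = 0.393 * 1.56 = 0.61308 m
r^2 = 0.61308^2 = 0.375867
I = 73.8 * 0.375867 = 27.739 kg*m^2

27.739 kg*m^2


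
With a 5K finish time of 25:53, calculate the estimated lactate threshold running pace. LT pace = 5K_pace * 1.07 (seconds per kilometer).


Race duration = 1553 s for 5 km
Average pace = 1553 / 5 = 310.6 s/km
LT pace = 310.6 * 1.07
= 332.34 s/km

332.34 s/km


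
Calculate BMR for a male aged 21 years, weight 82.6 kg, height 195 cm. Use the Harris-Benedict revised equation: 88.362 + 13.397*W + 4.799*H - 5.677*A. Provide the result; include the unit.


Substituting values:
W term = 13.397 * 82.6 = 1106.5922
H term = 4.799 * 195 = 935.805
A term = 5.677 * 21 = 119.217
BMR = 2011.54 kcal/day

2011.54 kcal/day


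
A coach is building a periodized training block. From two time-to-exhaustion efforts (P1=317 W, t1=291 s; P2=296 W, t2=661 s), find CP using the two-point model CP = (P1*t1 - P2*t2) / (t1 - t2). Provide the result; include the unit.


Work in trial 1 = 92247 J
Work in trial 2 = 195656 J
Delta work = -103409 J
Delta time = -370 s
CP = -103409 / -370 = 279.48 W

279.48 W


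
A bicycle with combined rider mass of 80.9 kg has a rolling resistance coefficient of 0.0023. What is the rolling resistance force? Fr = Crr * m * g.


Fr = 0.0023 * 80.9 * 9.81
= 0.18607 * 9.81
= 1.825 N

1.825 N


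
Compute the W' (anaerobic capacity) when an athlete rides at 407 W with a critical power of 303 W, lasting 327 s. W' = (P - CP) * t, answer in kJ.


Above-CP power = 104 W
Duration = 327 s
W' = 104 * 327 = 34008 J
Convert: 34008 / 1000 = 34.008 kJ

34.008 kJ


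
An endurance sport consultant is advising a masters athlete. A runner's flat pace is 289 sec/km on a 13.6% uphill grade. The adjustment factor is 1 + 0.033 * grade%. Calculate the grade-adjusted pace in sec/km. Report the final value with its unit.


Factor = 1 + 0.033 * 13.6 = 1.4488
Adjusted pace = 289 * 1.4488
= 418.7 sec/km

418.7 s/km


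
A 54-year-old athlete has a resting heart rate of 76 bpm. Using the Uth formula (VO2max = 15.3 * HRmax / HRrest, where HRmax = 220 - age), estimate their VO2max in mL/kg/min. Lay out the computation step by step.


HRmax = 220 - 54 = 166 bpm
Ratio = HRmax / HRrest = 166 / 76 = 2.1842
VO2max = 15.3 * 2.1842 = 33.42 mL/kg/min

33.42 mL/kg/min


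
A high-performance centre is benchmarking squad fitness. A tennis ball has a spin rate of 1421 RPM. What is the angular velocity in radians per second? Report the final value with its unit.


Convert RPM to rad/s: multiply by 2*pi and divide by 60
omega = 1421 * 2 * pi / 60
= 148.807 rad/s

148.807 rad/s


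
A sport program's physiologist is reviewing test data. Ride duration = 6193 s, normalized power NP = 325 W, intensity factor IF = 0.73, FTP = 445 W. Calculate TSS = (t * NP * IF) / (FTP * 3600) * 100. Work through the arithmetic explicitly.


Numerator = 6193 * 325 * 0.73 = 1469289.25
Denominator = 445 * 3600 = 1602000
TSS = 1469289.25 / 1602000 * 100
= 91.72

91.72 TSS


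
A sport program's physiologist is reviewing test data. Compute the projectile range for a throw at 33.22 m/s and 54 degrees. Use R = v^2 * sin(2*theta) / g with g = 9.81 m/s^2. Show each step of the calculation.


Two times the angle = 108 degrees
sin(108) = 0.951057
R = 1103.5684 * 0.951057 / 9.81 = 106.988 m

106.988 m


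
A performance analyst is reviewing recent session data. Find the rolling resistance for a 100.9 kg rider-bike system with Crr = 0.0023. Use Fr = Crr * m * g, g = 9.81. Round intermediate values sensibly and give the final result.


m * g = 100.9 * 9.81 = 989.829 N
Fr = 0.0023 * 989.829 = 2.277 N

2.277 N


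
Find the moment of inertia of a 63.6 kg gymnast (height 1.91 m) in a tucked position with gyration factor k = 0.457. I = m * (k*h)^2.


Radius of gyration = 0.457 * 1.91 = 0.87287 m
I = 63.6 * 0.87287^2
= 63.6 * 0.761902
= 48.457 kg*m^2

48.457 kg*m^2


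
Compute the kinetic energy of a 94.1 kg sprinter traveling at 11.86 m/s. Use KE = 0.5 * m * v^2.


Velocity squared = 140.6596
KE = 0.5 * 94.1 * 140.6596 = 6618.03 J

6618.03 J


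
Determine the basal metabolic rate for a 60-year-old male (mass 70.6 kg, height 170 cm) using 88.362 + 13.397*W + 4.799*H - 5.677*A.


BMR = 88.362 + 13.397*70.6 + 4.799*170 - 5.677*60
= 1509.4 kcal/day

1509.4 kcal/day


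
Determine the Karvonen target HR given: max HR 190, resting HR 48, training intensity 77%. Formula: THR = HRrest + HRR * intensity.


HRR = HRmax - HRrest = 190 - 48 = 142
THR = 48 + 142 * 0.77
= 157.34 bpm

157.34 bpm


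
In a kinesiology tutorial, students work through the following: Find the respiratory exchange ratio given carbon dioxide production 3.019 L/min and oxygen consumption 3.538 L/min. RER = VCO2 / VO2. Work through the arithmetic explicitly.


VCO2 = 3.019 L/min
VO2 = 3.538 L/min
RER = 3.019 / 3.538 = 0.8533

0.8533


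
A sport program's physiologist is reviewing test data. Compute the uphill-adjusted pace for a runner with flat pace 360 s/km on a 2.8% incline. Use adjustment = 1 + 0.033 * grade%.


Adjustment factor = 1 + 0.033 * 2.8 = 1.0924
Grade-adjusted pace = 360 * 1.0924 = 393.26 s/km

393.26 s/km


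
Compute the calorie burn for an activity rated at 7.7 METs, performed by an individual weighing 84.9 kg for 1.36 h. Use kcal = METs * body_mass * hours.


Product of METs and mass = 7.7 * 84.9 = 653.73
Total kcal = 653.73 * 1.36 = 889.07 kcal

889.07 kcal


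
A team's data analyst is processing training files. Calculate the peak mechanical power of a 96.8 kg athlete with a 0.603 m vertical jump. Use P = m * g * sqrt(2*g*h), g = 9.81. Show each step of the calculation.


First, sqrt(2gh) = sqrt(2 * 9.81 * 0.603)
= sqrt(11.83086) = 3.439602 m/s
Power = 96.8 * 9.81 * 3.439602 = 3266.27 W

3266.27 W


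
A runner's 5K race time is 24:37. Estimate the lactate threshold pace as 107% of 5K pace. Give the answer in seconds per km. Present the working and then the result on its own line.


Total race time = 24*60 + 37 = 1477 seconds
5K pace = 1477 / 5 = 295.4 sec/km
LT pace = 295.4 * 1.07 = 316.08 sec/km

316.08 s/km


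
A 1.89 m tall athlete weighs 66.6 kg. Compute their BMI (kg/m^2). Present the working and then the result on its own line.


height^2 = 3.5721 m^2
BMI = 66.6 / 3.5721 = 18.64 kg/m^2

18.64 kg/m^2


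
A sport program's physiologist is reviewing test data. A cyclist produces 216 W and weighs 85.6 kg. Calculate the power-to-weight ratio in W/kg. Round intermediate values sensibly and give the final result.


P/W = power / mass
= 216 / 85.6
= 2.523 W/kg

2.523 W/kg


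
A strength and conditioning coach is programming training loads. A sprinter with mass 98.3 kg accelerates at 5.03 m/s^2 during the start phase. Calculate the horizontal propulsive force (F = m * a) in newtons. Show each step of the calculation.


F = m * a
= 98.3 * 5.03
= 494.45 N

494.45 N


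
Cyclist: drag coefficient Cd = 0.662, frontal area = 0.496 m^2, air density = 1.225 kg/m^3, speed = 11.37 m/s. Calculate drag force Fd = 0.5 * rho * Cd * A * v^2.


v^2 = 11.37^2 = 129.2769
Fd = 0.5 * 1.225 * 0.662 * 0.496 * 129.2769
= 26.0 N

26.0 N


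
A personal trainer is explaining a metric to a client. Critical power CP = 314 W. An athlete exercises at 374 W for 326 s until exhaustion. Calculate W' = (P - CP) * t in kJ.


P - CP = 374 - 314 = 60 W
W' = 60 * 326 = 19560 J
= 19560 / 1000 = 19.56 kJ

19.56 kJ


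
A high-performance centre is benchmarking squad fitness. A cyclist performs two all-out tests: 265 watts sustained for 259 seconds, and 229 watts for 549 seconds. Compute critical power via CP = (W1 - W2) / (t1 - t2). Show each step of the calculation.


W1 = P1 * t1 = 265 * 259 = 68635 J
W2 = P2 * t2 = 229 * 549 = 125721 J
CP = (68635 - 125721) / (259 - 549)
= 196.85 W

196.85 W


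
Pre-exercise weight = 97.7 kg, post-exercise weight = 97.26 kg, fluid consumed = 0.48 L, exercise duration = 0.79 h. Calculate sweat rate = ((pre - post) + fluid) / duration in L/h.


Weight loss = 97.7 - 97.26 = 0.44 kg (approx L)
Total sweat = 0.44 + 0.48 = 0.92 L
Sweat rate = 0.92 / 0.79 = 1.165 L/h

1.165 L/h


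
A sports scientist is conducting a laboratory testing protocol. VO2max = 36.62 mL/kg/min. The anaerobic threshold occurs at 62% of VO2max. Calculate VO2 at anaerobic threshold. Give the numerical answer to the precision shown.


AT fraction = 62 / 100 = 0.62
AT VO2 = 36.62 * 0.62
= 22.7 mL/kg/min

22.7 mL/kg/min


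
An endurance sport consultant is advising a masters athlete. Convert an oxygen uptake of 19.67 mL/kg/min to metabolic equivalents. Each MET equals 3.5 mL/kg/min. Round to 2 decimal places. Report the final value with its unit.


One MET = 3.5 mL/kg/min
Number of METs = 19.67 / 3.5
= 5.62 METs

5.62 METs


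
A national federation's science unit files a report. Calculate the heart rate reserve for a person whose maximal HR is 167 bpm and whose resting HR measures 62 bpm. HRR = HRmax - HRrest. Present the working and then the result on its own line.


HRmax = 167 bpm
HRrest = 62 bpm
HRR = 167 - 62 = 105 bpm

105 bpm


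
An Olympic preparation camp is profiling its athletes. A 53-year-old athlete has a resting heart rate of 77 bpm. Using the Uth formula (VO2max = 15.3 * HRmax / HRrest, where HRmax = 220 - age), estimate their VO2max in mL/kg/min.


HRmax = 220 - 53 = 167 bpm
Ratio = HRmax / HRrest = 167 / 77 = 2.1688
VO2max = 15.3 * 2.1688 = 33.18 mL/kg/min

33.18 mL/kg/min


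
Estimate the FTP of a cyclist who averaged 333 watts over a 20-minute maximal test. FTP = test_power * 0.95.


FTP = 333 * 0.95 = 316.35 W

316.35 W


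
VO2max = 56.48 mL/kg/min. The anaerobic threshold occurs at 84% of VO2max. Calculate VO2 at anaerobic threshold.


AT fraction = 84 / 100 = 0.84
AT VO2 = 56.48 * 0.84
= 47.44 mL/kg/min

47.44 mL/kg/min


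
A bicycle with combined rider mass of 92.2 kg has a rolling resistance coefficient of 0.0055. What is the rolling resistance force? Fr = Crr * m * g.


Fr = 0.0055 * 92.2 * 9.81
= 0.5071 * 9.81
= 4.975 N

4.975 N


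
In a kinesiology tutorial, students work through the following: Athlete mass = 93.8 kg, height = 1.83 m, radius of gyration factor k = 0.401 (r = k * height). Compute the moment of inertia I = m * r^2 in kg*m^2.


r = k * height = 0.401 * 1.83 = 0.73383 m
r^2 = 0.73383^2 = 0.538506
I = 93.8 * 0.538506 = 50.512 kg*m^2

50.512 kg*m^2


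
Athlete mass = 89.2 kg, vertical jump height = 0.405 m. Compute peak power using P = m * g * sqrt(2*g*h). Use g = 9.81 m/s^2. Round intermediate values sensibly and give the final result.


sqrt(2 * 9.81 * 0.405) = sqrt(7.9461) = 2.818883 m/s
P = 89.2 * 9.81 * 2.818883
= 2466.67 W

2466.67 W


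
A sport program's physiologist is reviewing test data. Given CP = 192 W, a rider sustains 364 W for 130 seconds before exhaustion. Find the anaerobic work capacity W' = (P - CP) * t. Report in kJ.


Excess power = 364 - 192 = 172 W
Work above CP = 172 * 130 = 22360 J
W' = 22.36 kJ

22.36 kJ


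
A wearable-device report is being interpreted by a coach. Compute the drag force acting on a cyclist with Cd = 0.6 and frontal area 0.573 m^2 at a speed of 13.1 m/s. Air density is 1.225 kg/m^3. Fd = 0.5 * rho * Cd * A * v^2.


Step 1: v^2 = 171.61
Step 2: Fd = 0.5 * 1.225 * 0.6 * 0.573 * 171.61
= 36.137 N

36.137 N


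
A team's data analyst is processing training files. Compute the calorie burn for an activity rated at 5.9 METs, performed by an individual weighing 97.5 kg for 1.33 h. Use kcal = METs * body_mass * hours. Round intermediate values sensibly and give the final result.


Product of METs and mass = 5.9 * 97.5 = 575.25
Total kcal = 575.25 * 1.33 = 765.08 kcal

765.08 kcal


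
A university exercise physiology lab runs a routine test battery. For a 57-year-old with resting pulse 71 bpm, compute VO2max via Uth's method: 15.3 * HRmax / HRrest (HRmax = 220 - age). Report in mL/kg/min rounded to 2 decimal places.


Step 1: HRmax = 220 - 57 = 163 bpm
Step 2: Ratio = 163 / 71 = 2.2958
Step 3: VO2max = 15.3 * 2.2958 = 35.13 mL/kg/min

35.13 mL/kg/min


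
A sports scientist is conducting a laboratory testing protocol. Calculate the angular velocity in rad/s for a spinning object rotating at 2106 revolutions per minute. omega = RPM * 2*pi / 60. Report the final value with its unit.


omega = RPM * 2*pi / 60
= 2106 * 6.28318531 / 60
= 220.54 rad/s

220.54 rad/s


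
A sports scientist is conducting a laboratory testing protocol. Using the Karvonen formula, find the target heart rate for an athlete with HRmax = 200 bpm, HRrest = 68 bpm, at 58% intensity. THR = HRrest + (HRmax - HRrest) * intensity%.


HRR = 200 - 68 = 132
THR = 68 + 132 * 0.58
= 68 + 76.56
= 144.56 bpm

144.56 bpm


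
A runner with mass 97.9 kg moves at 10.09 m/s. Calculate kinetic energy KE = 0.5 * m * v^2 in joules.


v^2 = 10.09^2 = 101.8081
KE = 0.5 * 97.9 * 101.8081
= 4983.51 J

4983.51 J


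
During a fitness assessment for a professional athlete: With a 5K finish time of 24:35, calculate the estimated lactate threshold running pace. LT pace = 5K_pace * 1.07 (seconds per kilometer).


Race duration = 1475 s for 5 km
Average pace = 1475 / 5 = 295.0 s/km
LT pace = 295.0 * 1.07
= 315.65 s/km

315.65 s/km


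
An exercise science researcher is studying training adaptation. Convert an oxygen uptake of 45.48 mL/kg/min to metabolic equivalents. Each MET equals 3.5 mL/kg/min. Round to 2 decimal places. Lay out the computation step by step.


One MET = 3.5 mL/kg/min
Number of METs = 45.48 / 3.5
= 12.99 METs

12.99 METs


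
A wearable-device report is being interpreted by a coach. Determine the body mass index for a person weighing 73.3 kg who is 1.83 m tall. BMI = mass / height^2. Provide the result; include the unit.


BMI = mass / height^2
= 73.3 / 1.83^2
= 73.3 / 3.3489
= 21.89 kg/m^2

21.89 kg/m^2


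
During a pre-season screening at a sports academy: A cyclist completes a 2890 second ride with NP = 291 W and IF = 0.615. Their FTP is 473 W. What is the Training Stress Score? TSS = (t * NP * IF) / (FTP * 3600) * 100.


t * NP * IF = 2890 * 291 * 0.615 = 517208.85
FTP * 3600 = 1702800
TSS = (517208.85 / 1702800) * 100 = 30.37

30.37 TSS


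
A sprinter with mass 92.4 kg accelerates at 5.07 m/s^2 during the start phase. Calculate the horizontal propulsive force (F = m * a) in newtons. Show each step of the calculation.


F = m * a
= 92.4 * 5.07
= 468.47 N

468.47 N


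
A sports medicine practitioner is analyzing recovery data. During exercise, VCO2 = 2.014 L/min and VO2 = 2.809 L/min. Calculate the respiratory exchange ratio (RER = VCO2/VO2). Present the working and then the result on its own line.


RER = VCO2 / VO2
= 2.014 / 2.809
= 0.717

0.717


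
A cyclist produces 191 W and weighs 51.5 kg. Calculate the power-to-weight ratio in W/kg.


P/W = power / mass
= 191 / 51.5
= 3.709 W/kg

3.709 W/kg


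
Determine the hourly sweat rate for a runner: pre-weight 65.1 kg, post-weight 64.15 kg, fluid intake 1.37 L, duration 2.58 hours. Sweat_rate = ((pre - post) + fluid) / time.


Mass lost = 65.1 - 64.15 = 0.95 kg
Add fluid consumed: 0.95 + 1.37 = 2.32 L total sweat
Sweat rate = 2.32 / 2.58 = 0.899 L/h

0.899 L/h


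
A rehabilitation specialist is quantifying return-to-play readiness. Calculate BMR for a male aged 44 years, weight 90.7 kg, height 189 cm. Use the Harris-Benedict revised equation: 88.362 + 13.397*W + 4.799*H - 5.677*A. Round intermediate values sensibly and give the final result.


Substituting values:
W term = 13.397 * 90.7 = 1215.1079
H term = 4.799 * 189 = 907.011
A term = 5.677 * 44 = 249.788
BMR = 1960.69 kcal/day

1960.69 kcal/day


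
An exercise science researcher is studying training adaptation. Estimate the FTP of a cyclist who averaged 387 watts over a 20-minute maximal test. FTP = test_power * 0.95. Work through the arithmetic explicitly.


FTP = 387 * 0.95 = 367.65 W

367.65 W


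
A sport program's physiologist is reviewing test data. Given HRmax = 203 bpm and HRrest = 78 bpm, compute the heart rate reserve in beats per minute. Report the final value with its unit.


Heart rate reserve = maximum HR minus resting HR
HRR = 203 - 78 = 125 bpm

125 bpm


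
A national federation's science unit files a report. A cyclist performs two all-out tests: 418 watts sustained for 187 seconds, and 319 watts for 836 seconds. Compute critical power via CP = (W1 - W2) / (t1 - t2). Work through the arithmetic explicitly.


W1 = P1 * t1 = 418 * 187 = 78166 J
W2 = P2 * t2 = 319 * 836 = 266684 J
CP = (78166 - 266684) / (187 - 836)
= 290.47 W

290.47 W


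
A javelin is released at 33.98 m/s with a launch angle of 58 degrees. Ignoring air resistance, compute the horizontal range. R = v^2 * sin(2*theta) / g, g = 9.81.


Launch speed squared = 1154.6404
sin(2 * 58 deg) = 0.898794
Range = 1154.6404 * 0.898794 / 9.81
= 105.788 m

105.788 m


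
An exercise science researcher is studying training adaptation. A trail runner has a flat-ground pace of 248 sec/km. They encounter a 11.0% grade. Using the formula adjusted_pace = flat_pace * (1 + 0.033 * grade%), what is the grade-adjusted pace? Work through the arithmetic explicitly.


Grade factor = 1 + 0.033 * 11.0 = 1.363
Adjusted = 248 * 1.363 = 338.02 sec/km

338.02 s/km


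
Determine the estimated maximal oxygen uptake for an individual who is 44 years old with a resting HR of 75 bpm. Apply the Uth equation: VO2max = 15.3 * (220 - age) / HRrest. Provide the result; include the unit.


HRmax = 220 - 44 = 176
VO2max = 15.3 * (176 / 75)
= 15.3 * 2.3467
= 35.9 mL/kg/min

35.9 mL/kg/min


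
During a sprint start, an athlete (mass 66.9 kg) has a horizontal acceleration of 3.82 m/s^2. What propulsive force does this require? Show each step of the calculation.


Propulsive force = mass * acceleration
= 66.9 kg * 3.82 m/s^2
= 255.56 N

255.56 N


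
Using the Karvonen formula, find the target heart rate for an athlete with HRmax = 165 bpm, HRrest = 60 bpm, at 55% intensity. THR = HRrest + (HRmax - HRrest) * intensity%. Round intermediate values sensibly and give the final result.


HRR = 165 - 60 = 105
THR = 60 + 105 * 0.55
= 60 + 57.75
= 117.75 bpm

117.75 bpm


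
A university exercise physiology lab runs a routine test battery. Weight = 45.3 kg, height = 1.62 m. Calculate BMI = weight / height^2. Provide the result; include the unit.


height^2 = 1.62^2 = 2.6244
BMI = 45.3 / 2.6244 = 17.26 kg/m^2

17.26 kg/m^2


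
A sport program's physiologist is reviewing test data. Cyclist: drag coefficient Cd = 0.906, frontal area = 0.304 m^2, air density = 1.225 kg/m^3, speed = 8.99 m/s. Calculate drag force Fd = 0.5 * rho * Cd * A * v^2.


v^2 = 8.99^2 = 80.8201
Fd = 0.5 * 1.225 * 0.906 * 0.304 * 80.8201
= 13.634 N

13.634 N


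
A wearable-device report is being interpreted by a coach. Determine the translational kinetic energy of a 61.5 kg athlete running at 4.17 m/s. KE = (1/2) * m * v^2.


KE = 0.5 * m * v^2
= 0.5 * 61.5 * 4.17^2
= 0.5 * 61.5 * 17.3889
= 534.71 J

534.71 J


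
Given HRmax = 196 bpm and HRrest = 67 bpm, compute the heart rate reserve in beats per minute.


Heart rate reserve = maximum HR minus resting HR
HRR = 196 - 67 = 129 bpm

129 bpm


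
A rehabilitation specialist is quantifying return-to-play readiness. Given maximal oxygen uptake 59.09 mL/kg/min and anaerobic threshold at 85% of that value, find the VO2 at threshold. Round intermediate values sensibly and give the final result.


Percentage as decimal = 0.85
VO2 at AT = 59.09 * 0.85 = 50.23 mL/kg/min

50.23 mL/kg/min
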